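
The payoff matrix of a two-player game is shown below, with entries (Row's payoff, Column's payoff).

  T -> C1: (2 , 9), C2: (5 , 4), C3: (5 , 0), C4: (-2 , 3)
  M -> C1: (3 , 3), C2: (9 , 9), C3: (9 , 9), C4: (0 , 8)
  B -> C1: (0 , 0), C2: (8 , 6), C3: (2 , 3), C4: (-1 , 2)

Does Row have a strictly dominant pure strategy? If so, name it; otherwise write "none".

M vs T: C1: 3>2, C2: 9>5, C3: 9>5, C4: 0>-2.
M vs B: C1: 3>0, C2: 9>8, C3: 9>2, C4: 0>-1.
M strictly beats every other strategy against every opponent action, so it is strictly dominant.

M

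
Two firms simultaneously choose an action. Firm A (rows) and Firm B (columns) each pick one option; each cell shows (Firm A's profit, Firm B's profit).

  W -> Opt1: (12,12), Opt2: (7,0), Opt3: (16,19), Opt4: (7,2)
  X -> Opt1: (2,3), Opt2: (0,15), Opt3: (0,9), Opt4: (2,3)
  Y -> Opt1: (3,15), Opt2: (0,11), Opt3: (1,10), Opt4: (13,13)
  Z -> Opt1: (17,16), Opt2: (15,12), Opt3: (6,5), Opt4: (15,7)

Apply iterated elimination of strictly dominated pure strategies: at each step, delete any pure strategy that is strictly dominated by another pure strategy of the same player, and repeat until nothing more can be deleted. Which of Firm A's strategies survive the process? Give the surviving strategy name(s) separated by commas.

W, Z

For Firm A, W strictly dominates X on the remaining columns (Opt1: 12>2, Opt2: 7>0, Opt3: 16>0, Opt4: 7>2); eliminate X.
For Firm A, Z strictly dominates Y on the remaining columns (Opt1: 17>3, Opt2: 15>0, Opt3: 6>1, Opt4: 15>13); eliminate Y.
Column Opt2 is eliminated: Opt1 beats it against every remaining row (W: 12>0, Z: 16>12).
Column Opt4 is eliminated: Opt1 beats it against every remaining row (W: 12>2, Z: 16>7).
Among the remaining strategies, none is strictly dominated by another pure strategy of the same player, so the elimination stops.
Surviving strategies — Firm A: {W, Z}; Firm B: {Opt1, Opt3}.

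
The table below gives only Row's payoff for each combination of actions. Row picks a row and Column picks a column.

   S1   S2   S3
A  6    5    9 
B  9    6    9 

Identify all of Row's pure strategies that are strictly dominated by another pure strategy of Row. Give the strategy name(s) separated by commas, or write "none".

none

A: no other strategy beats it everywhere (B at S3 (9=9)).
Nothing dominates B: A at S1 (9>6).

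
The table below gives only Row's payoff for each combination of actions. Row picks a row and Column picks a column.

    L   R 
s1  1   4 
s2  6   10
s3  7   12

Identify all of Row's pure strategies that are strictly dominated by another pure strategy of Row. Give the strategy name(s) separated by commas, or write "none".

s2 strictly dominates s1 — L: 6>1, R: 10>4.
s2 is strictly dominated by s3 (L: 7>6, R: 12>10).
s3: no other strategy beats it everywhere (s1 at L (7>1); s2 at L (7>6)).

s1, s2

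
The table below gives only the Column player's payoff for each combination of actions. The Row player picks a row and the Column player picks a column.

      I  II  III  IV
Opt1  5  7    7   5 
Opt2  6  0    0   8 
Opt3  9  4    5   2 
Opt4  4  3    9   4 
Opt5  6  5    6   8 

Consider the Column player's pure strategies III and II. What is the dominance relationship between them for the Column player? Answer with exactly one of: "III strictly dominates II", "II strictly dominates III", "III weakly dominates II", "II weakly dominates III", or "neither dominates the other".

III weakly dominates II

III's payoffs vs II's, by the Row player's action — Opt1: 7=7, Opt2: 0=0, Opt3: 5>4, Opt4: 9>3, Opt5: 6>5.
III is at least as good everywhere and strictly better somewhere (tied only at Opt1, Opt2), so III weakly but not strictly dominates II.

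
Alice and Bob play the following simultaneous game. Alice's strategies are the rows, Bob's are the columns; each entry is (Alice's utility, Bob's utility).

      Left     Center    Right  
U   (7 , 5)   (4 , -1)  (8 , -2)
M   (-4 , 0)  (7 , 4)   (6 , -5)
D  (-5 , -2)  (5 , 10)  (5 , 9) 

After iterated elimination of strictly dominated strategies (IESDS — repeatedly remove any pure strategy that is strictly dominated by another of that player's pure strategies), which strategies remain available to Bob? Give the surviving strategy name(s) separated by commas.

Left, Center

Alice's strategy D is strictly dominated by M (Left: -4>-5, Center: 7>5, Right: 6>5) and is removed.
For Bob, Left strictly dominates Right on the remaining rows (U: 5>-2, M: 0>-5); eliminate Right.
Among the remaining strategies, none is strictly dominated by another pure strategy of the same player, so the elimination stops.
Surviving strategies — Alice: {U, M}; Bob: {Left, Center}.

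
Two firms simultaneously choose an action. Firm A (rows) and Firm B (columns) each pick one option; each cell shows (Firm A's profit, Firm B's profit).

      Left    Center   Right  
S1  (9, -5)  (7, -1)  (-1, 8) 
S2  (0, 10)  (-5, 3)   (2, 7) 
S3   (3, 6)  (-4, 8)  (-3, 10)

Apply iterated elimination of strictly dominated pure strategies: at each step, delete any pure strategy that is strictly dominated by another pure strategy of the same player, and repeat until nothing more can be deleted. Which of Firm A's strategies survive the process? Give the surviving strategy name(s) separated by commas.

S1, S2

Firm A's strategy S3 is strictly dominated by S1 (Left: 9>3, Center: 7>-4, Right: -1>-3) and is removed.
Column Center is eliminated: Right beats it against every remaining row (S1: 8>-1, S2: 7>3).
Among the remaining strategies, none is strictly dominated by another pure strategy of the same player, so the elimination stops.
Surviving strategies — Firm A: {S1, S2}; Firm B: {Left, Right}.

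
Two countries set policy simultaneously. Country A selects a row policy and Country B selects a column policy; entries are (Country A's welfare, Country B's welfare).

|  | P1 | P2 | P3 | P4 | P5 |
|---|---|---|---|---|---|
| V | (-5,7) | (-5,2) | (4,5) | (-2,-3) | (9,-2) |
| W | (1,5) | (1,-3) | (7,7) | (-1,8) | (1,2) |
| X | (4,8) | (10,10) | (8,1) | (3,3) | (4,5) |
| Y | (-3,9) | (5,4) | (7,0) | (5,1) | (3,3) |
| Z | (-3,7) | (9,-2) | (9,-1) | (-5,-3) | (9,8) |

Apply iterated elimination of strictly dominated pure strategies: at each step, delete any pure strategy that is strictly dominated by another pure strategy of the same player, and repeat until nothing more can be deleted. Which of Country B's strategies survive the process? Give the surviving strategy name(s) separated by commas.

P1, P2, P5

Row W is eliminated: X beats it against every remaining column (P1: 4>1, P2: 10>1, P3: 8>7, P4: 3>-1, P5: 4>1).
For Country B, P1 strictly dominates P3 on the remaining rows (V: 7>5, X: 8>1, Y: 9>0, Z: 7>-1); eliminate P3.
Country B's strategy P4 is strictly dominated by P1 (V: 7>-3, X: 8>3, Y: 9>1, Z: 7>-3) and is removed.
Country A's strategy Y is strictly dominated by X (P1: 4>-3, P2: 10>5, P5: 4>3) and is removed.
Among the remaining strategies, none is strictly dominated by another pure strategy of the same player, so the elimination stops.
Surviving strategies — Country A: {V, X, Z}; Country B: {P1, P2, P5}.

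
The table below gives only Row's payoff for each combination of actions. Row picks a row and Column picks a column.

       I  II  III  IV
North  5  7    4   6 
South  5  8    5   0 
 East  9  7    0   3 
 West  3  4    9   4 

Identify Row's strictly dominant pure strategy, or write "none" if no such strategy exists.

none

North fails to dominate South at I (5=5).
South fails to dominate North at I (5=5).
East fails to dominate North at II (7=7).
West fails to dominate North at I (3<5).
No single strategy dominates all the others.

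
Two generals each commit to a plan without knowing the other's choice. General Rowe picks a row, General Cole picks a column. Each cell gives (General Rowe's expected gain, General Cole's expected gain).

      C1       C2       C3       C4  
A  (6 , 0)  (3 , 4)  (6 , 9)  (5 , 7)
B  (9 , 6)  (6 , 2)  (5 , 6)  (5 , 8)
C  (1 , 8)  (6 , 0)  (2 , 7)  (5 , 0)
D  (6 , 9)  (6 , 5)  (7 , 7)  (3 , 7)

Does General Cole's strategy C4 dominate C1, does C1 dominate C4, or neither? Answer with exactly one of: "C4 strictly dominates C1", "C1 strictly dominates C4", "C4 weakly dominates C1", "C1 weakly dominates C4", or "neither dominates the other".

Compare C4 to C1 across every action of General Rowe: A: 7>0, B: 8>6, C: 0<8, D: 7<9.
C4 does better at A, B but worse at C, D; neither strategy dominates the other.

neither dominates the other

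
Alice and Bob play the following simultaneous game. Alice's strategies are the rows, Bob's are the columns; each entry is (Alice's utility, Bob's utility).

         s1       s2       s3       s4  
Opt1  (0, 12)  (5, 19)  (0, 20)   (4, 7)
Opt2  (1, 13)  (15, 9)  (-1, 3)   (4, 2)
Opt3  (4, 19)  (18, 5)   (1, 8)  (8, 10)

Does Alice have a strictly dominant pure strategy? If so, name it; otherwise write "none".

Opt3 vs Opt1: s1: 4>0, s2: 18>5, s3: 1>0, s4: 8>4.
Opt3 vs Opt2: s1: 4>1, s2: 18>15, s3: 1>-1, s4: 8>4.
Opt3 strictly beats every other strategy against every opponent action, so it is strictly dominant.

Opt3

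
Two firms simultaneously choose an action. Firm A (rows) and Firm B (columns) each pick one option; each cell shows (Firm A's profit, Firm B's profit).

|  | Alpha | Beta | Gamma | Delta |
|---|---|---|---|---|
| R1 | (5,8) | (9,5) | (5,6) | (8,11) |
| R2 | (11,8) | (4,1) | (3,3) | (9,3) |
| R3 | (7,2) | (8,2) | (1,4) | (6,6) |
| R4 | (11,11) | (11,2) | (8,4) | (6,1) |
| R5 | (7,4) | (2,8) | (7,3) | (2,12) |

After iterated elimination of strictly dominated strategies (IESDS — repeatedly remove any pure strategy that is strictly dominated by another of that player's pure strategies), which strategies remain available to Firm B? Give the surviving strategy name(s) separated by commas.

Row R5 is eliminated: R4 beats it against every remaining column (Alpha: 11>7, Beta: 11>2, Gamma: 8>7, Delta: 6>2).
For Firm B, Gamma strictly dominates Beta on the remaining rows (R1: 6>5, R2: 3>1, R3: 4>2, R4: 4>2); eliminate Beta.
Firm A's strategy R3 is strictly dominated by R2 (Alpha: 11>7, Gamma: 3>1, Delta: 9>6) and is removed.
Firm B's strategy Gamma is strictly dominated by Alpha (R1: 8>6, R2: 8>3, R4: 11>4) and is removed.
For Firm A, R2 strictly dominates R1 on the remaining columns (Alpha: 11>5, Delta: 9>8); eliminate R1.
For Firm B, Alpha strictly dominates Delta on the remaining rows (R2: 8>3, R4: 11>1); eliminate Delta.
Among the remaining strategies, none is strictly dominated by another pure strategy of the same player, so the elimination stops.
Surviving strategies — Firm A: {R2, R4}; Firm B: {Alpha}.

Alpha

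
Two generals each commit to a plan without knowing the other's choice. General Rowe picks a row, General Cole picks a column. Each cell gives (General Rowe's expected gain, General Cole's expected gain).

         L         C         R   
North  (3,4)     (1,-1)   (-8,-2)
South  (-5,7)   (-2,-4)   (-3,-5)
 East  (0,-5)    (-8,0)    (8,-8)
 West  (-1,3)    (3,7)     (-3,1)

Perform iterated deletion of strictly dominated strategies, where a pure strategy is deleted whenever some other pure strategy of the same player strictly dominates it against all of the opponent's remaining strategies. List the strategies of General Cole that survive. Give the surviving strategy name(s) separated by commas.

L, C

For General Cole, L strictly dominates R on the remaining rows (North: 4>-2, South: 7>-5, East: -5>-8, West: 3>1); eliminate R.
For General Rowe, North strictly dominates South on the remaining columns (L: 3>-5, C: 1>-2); eliminate South.
General Rowe's strategy East is strictly dominated by North (L: 3>0, C: 1>-8) and is removed.
Among the remaining strategies, none is strictly dominated by another pure strategy of the same player, so the elimination stops.
Surviving strategies — General Rowe: {North, West}; General Cole: {L, C}.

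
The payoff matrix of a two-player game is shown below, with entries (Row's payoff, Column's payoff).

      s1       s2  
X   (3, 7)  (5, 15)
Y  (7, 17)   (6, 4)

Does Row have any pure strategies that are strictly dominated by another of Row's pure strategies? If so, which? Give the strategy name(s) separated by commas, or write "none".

X

X is strictly dominated by Y (s1: 7>3, s2: 6>5).
Y: no other strategy beats it everywhere (X at s1 (7>3)).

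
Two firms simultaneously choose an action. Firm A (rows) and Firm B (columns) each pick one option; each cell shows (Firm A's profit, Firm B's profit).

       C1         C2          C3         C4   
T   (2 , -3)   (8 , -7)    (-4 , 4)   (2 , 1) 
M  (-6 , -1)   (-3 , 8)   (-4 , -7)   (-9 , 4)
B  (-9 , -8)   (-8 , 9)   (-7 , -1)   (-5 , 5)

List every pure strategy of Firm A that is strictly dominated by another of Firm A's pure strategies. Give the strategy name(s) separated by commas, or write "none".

T: no other strategy beats it everywhere (M at C1 (2>-6); B at C1 (2>-9)).
M: no other strategy beats it everywhere (T at C3 (-4=-4); B at C1 (-6>-9)).
B: dominated, since T does at least as well everywhere (C1: 2>-9, C2: 8>-8, C3: -4>-7, C4: 2>-5).

B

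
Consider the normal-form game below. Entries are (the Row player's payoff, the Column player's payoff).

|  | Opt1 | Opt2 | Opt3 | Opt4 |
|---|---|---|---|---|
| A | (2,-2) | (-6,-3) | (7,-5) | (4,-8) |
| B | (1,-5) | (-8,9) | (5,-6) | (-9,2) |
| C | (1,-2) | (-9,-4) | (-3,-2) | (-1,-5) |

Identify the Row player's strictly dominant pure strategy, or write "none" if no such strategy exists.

A

A vs B: Opt1: 2>1, Opt2: -6>-8, Opt3: 7>5, Opt4: 4>-9.
A vs C: Opt1: 2>1, Opt2: -6>-9, Opt3: 7>-3, Opt4: 4>-1.
A strictly beats every other strategy against every opponent action, so it is strictly dominant.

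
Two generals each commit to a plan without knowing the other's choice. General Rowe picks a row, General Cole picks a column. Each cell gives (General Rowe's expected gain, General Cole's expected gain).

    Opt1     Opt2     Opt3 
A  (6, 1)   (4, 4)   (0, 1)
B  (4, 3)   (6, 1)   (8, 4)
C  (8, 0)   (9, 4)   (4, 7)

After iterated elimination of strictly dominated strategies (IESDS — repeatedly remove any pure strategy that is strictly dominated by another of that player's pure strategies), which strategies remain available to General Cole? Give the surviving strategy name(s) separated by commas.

General Rowe's strategy A is strictly dominated by C (Opt1: 8>6, Opt2: 9>4, Opt3: 4>0) and is removed.
Column Opt1 is eliminated: Opt3 beats it against every remaining row (B: 4>3, C: 7>0).
For General Cole, Opt3 strictly dominates Opt2 on the remaining rows (B: 4>1, C: 7>4); eliminate Opt2.
General Rowe's strategy C is strictly dominated by B (Opt3: 8>4) and is removed.
Among the remaining strategies, none is strictly dominated by another pure strategy of the same player, so the elimination stops.
Surviving strategies — General Rowe: {B}; General Cole: {Opt3}.

Opt3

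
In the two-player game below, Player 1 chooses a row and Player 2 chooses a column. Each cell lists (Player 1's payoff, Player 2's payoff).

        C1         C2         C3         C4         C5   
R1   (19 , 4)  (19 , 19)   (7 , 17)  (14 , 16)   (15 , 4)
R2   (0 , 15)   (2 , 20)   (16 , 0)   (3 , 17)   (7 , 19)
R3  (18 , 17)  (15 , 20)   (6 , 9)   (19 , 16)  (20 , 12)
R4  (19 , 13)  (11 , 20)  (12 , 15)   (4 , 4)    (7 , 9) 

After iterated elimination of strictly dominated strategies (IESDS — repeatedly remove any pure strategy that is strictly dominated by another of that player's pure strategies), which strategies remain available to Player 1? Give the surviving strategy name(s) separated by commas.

For Player 2, C2 strictly dominates C1 on the remaining rows (R1: 19>4, R2: 20>15, R3: 20>17, R4: 20>13); eliminate C1.
Column C3 is eliminated: C2 beats it against every remaining row (R1: 19>17, R2: 20>0, R3: 20>9, R4: 20>15).
For Player 1, R1 strictly dominates R2 on the remaining columns (C2: 19>2, C4: 14>3, C5: 15>7); eliminate R2.
Player 1's strategy R4 is strictly dominated by R1 (C2: 19>11, C4: 14>4, C5: 15>7) and is removed.
Column C4 is eliminated: C2 beats it against every remaining row (R1: 19>16, R3: 20>16).
For Player 2, C2 strictly dominates C5 on the remaining rows (R1: 19>4, R3: 20>12); eliminate C5.
Row R3 is eliminated: R1 beats it against every remaining column (C2: 19>15).
Among the remaining strategies, none is strictly dominated by another pure strategy of the same player, so the elimination stops.
Surviving strategies — Player 1: {R1}; Player 2: {C2}.

R1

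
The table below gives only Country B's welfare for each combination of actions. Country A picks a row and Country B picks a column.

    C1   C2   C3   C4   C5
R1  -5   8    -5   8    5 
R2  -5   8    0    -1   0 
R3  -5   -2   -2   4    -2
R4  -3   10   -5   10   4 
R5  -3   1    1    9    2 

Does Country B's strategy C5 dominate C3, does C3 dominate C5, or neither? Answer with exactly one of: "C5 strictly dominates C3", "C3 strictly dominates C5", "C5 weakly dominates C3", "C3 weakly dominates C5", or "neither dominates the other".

C5 weakly dominates C3

C5's payoffs vs C3's, by Country A's action — R1: 5>-5, R2: 0=0, R3: -2=-2, R4: 4>-5, R5: 2>1.
C5 is at least as good everywhere and strictly better somewhere (tied only at R2, R3), so C5 weakly but not strictly dominates C3.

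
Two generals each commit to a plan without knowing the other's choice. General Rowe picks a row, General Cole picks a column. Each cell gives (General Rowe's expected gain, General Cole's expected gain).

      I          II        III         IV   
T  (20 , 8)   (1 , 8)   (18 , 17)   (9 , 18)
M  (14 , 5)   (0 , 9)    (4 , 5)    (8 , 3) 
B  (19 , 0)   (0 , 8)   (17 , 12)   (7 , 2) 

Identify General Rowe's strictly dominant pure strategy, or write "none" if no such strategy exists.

T vs M: I: 20>14, II: 1>0, III: 18>4, IV: 9>8.
T vs B: I: 20>19, II: 1>0, III: 18>17, IV: 9>7.
T strictly beats every other strategy against every opponent action, so it is strictly dominant.

T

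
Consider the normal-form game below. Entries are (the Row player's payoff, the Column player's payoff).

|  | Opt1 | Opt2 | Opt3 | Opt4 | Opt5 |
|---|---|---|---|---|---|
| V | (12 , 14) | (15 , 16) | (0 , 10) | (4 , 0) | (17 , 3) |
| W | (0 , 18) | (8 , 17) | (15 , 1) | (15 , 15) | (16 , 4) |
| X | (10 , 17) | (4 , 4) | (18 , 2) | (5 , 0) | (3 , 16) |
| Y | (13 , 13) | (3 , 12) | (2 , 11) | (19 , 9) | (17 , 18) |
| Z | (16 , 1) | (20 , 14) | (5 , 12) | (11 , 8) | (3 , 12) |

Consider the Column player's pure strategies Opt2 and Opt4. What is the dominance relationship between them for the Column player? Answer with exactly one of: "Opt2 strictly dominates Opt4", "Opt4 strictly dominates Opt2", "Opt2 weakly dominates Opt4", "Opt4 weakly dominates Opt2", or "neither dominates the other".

Opt2's payoffs vs Opt4's, by the Row player's action — V: 16>0, W: 17>15, X: 4>0, Y: 12>9, Z: 14>8.
Opt2 gives a strictly higher payoff against every action of the Row player, so Opt2 strictly dominates Opt4.

Opt2 strictly dominates Opt4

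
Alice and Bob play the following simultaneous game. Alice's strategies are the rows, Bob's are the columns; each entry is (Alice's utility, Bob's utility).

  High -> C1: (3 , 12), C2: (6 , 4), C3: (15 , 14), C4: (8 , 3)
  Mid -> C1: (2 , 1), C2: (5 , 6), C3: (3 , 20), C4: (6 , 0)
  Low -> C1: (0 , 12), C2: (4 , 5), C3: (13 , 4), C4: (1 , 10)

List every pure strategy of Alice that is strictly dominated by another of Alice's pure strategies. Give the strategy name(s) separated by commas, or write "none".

High is not dominated — it holds its own against Mid at C1 (3>2); Low at C1 (3>0).
High strictly dominates Mid — C1: 3>2, C2: 6>5, C3: 15>3, C4: 8>6.
Low: dominated, since High does at least as well everywhere (C1: 3>0, C2: 6>4, C3: 15>13, C4: 8>1).

Mid, Low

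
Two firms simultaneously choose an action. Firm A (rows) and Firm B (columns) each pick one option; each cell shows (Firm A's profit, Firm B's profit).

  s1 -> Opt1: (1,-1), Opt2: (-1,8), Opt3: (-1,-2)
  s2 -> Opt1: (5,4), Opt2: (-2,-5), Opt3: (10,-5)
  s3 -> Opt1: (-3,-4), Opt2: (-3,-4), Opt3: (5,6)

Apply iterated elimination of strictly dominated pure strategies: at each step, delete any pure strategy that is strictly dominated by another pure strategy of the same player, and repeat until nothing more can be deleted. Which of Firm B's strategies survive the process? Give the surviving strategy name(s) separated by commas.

Opt1, Opt2

Firm A's strategy s3 is strictly dominated by s2 (Opt1: 5>-3, Opt2: -2>-3, Opt3: 10>5) and is removed.
For Firm B, Opt1 strictly dominates Opt3 on the remaining rows (s1: -1>-2, s2: 4>-5); eliminate Opt3.
Among the remaining strategies, none is strictly dominated by another pure strategy of the same player, so the elimination stops.
Surviving strategies — Firm A: {s1, s2}; Firm B: {Opt1, Opt2}.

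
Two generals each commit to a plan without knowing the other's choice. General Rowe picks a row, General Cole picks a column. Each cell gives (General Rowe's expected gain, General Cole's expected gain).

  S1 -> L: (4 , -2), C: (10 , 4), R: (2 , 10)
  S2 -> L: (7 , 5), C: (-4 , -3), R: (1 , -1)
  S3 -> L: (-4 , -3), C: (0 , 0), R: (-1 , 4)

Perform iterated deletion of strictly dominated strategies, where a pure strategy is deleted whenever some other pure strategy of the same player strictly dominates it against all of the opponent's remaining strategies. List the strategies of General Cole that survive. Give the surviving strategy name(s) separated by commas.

L, R

Row S3 is eliminated: S1 beats it against every remaining column (L: 4>-4, C: 10>0, R: 2>-1).
For General Cole, R strictly dominates C on the remaining rows (S1: 10>4, S2: -1>-3); eliminate C.
Among the remaining strategies, none is strictly dominated by another pure strategy of the same player, so the elimination stops.
Surviving strategies — General Rowe: {S1, S2}; General Cole: {L, R}.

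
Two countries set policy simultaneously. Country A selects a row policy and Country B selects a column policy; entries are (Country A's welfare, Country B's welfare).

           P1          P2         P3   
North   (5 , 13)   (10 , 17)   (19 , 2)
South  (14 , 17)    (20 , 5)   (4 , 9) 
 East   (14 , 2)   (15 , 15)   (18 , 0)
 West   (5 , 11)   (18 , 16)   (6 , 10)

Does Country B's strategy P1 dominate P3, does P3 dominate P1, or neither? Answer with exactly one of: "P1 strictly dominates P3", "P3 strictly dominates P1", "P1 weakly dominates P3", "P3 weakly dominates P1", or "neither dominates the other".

P1 strictly dominates P3

Compare P1 to P3 across each choice by Country A: North: 13>2, South: 17>9, East: 2>0, West: 11>10.
P1 gives a strictly higher payoff against each choice by Country A, so P1 strictly dominates P3.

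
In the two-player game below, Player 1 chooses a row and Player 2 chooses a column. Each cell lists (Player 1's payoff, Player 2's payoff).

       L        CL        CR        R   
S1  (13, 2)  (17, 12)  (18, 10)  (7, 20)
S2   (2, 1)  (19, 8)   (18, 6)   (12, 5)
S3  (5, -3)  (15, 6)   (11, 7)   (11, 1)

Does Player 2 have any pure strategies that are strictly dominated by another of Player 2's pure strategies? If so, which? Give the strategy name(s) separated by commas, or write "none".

L

L: dominated, since CL does at least as well everywhere (S1: 12>2, S2: 8>1, S3: 6>-3).
CL is not dominated — it holds its own against L at S1 (12>2); CR at S1 (12>10); R at S2 (8>5).
CR: no other strategy beats it everywhere (L at S1 (10>2); CL at S3 (7>6); R at S2 (6>5)).
R is not dominated — it holds its own against L at S1 (20>2); CL at S1 (20>12); CR at S1 (20>10).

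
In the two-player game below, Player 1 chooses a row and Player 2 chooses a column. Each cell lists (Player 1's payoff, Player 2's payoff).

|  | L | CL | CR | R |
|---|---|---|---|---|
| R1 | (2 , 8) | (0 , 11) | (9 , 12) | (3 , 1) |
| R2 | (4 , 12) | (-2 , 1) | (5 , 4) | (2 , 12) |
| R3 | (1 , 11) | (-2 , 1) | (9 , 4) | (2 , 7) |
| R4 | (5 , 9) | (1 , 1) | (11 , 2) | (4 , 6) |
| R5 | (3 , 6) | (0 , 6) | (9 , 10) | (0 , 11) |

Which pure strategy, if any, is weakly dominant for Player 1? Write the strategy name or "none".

R4

R4 vs R1: L: 5>2, CL: 1>0, CR: 11>9, R: 4>3.
R4 vs R2: L: 5>4, CL: 1>-2, CR: 11>5, R: 4>2.
R4 vs R3: L: 5>1, CL: 1>-2, CR: 11>9, R: 4>2.
R4 vs R5: L: 5>3, CL: 1>0, CR: 11>9, R: 4>0.
R4 is at least as good as every other strategy against every opponent action, so it is weakly dominant.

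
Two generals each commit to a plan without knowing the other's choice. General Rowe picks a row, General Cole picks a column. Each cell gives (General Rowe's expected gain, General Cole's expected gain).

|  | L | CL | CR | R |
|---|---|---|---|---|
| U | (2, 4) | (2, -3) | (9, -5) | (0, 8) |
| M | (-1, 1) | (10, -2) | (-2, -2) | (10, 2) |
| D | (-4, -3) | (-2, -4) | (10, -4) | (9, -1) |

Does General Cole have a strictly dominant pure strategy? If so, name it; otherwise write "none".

R

R vs L: U: 8>4, M: 2>1, D: -1>-3.
R vs CL: U: 8>-3, M: 2>-2, D: -1>-4.
R vs CR: U: 8>-5, M: 2>-2, D: -1>-4.
R strictly beats every other strategy against every opponent action, so it is strictly dominant.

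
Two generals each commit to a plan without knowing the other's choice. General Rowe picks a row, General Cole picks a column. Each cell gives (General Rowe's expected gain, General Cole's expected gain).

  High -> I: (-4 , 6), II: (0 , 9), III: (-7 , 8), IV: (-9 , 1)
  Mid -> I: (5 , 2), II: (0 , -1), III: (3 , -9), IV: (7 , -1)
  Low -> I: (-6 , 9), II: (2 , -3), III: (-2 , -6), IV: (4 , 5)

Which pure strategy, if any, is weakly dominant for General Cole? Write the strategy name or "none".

none

I fails to dominate II at High (6<9).
II fails to dominate I at Mid (-1<2).
III fails to dominate I at Mid (-9<2).
IV fails to dominate I at High (1<6).
No single strategy dominates all the others.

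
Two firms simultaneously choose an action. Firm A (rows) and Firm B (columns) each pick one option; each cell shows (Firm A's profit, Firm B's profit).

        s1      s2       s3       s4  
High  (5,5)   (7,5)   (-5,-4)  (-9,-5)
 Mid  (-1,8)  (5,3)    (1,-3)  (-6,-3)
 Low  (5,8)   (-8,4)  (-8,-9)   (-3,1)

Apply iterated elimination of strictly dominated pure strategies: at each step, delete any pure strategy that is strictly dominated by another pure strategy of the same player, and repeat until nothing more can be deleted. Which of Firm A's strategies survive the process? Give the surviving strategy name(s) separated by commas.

Firm B's strategy s3 is strictly dominated by s1 (High: 5>-4, Mid: 8>-3, Low: 8>-9) and is removed.
For Firm B, s1 strictly dominates s4 on the remaining rows (High: 5>-5, Mid: 8>-3, Low: 8>1); eliminate s4.
Firm A's strategy Mid is strictly dominated by High (s1: 5>-1, s2: 7>5) and is removed.
Among the remaining strategies, none is strictly dominated by another pure strategy of the same player, so the elimination stops.
Surviving strategies — Firm A: {High, Low}; Firm B: {s1, s2}.

High, Low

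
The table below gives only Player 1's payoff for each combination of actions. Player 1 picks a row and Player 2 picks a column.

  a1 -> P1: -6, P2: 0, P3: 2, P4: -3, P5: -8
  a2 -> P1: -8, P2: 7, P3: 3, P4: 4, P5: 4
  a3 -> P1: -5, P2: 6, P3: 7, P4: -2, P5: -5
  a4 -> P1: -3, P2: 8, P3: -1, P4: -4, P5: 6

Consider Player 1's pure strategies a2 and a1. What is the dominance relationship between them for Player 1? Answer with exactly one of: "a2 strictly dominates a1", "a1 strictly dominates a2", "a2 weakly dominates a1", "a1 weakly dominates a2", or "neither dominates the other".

neither dominates the other

a2's payoffs vs a1's, by Player 2's action — P1: -8<-6, P2: 7>0, P3: 3>2, P4: 4>-3, P5: 4>-8.
a2 does better at P2, P3, P4, P5 but worse at P1; neither strategy dominates the other.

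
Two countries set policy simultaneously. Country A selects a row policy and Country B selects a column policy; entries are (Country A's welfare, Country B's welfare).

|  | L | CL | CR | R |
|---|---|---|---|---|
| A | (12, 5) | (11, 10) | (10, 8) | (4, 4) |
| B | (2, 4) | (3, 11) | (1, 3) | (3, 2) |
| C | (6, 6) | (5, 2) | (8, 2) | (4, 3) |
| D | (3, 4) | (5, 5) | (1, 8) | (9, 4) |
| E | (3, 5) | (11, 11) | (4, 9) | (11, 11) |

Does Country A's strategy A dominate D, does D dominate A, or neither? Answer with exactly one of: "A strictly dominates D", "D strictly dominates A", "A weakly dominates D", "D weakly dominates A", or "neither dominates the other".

A's payoffs vs D's, by Country B's action — L: 12>3, CL: 11>5, CR: 10>1, R: 4<9.
A does better at L, CL, CR but worse at R; neither strategy dominates the other.

neither dominates the other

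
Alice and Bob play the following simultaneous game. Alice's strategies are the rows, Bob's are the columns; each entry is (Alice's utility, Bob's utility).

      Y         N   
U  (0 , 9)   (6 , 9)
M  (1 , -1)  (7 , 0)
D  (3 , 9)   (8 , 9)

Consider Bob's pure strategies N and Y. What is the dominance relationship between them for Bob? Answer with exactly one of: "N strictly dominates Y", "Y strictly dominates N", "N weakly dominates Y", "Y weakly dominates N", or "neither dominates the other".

N weakly dominates Y

Compare N to Y across each opponent action: U: 9=9, M: 0>-1, D: 9=9.
N is at least as good everywhere and strictly better somewhere (tied only at U, D), so N weakly but not strictly dominates Y.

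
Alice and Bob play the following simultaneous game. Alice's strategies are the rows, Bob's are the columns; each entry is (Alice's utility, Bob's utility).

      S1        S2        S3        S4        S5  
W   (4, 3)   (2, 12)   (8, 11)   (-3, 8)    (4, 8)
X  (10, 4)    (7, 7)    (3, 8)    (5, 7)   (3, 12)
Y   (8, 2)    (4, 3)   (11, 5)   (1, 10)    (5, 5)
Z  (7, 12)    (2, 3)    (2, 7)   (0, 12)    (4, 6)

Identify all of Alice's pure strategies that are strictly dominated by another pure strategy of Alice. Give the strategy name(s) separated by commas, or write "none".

W is strictly dominated by Y (S1: 8>4, S2: 4>2, S3: 11>8, S4: 1>-3, S5: 5>4).
Nothing dominates X: W at S1 (10>4); Y at S1 (10>8); Z at S1 (10>7).
Y: no other strategy beats it everywhere (W at S1 (8>4); X at S3 (11>3); Z at S1 (8>7)).
Z is strictly dominated by Y (S1: 8>7, S2: 4>2, S3: 11>2, S4: 1>0, S5: 5>4).

W, Z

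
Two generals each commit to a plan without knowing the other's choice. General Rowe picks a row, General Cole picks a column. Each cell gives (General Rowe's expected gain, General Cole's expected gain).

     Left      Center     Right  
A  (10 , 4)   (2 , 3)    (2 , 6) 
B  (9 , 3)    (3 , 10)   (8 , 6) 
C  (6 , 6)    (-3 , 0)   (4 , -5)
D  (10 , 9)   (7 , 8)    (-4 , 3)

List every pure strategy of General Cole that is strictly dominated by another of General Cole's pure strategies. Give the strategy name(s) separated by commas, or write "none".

none

Nothing dominates Left: Center at A (4>3); Right at C (6>-5).
Center is not dominated — it holds its own against Left at B (10>3); Right at B (10>6).
Nothing dominates Right: Left at A (6>4); Center at A (6>3).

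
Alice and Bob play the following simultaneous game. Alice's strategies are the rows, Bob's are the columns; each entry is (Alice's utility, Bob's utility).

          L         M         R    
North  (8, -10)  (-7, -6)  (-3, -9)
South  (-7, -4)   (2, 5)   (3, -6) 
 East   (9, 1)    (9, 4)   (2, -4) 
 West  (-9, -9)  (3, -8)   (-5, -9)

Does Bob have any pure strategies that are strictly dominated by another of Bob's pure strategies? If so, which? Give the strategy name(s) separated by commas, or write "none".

M strictly dominates L — North: -6>-10, South: 5>-4, East: 4>1, West: -8>-9.
M is not dominated — it holds its own against L at North (-6>-10); R at North (-6>-9).
R: dominated, since M does at least as well everywhere (North: -6>-9, South: 5>-6, East: 4>-4, West: -8>-9).

L, R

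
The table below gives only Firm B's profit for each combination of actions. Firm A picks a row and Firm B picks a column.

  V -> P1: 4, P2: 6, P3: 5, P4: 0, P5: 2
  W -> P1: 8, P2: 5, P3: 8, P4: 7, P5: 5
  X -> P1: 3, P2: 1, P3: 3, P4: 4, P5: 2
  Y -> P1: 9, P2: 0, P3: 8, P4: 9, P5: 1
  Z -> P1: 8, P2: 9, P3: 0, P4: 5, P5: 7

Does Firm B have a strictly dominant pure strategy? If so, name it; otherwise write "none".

P1 fails to dominate P2 at V (4<6).
P2 fails to dominate P1 at W (5<8).
P3 fails to dominate P1 at W (8=8).
P4 fails to dominate P1 at V (0<4).
P5 fails to dominate P1 at V (2<4).
No single strategy dominates all the others.

none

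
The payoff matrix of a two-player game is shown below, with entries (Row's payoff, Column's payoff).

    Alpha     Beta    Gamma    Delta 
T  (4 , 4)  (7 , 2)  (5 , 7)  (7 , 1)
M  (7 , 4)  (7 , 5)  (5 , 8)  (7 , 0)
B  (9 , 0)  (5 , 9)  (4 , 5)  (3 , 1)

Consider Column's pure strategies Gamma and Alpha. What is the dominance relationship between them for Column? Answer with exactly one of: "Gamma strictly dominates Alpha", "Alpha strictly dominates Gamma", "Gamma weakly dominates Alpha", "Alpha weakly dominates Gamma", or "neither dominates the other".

Gamma strictly dominates Alpha

Gamma's payoffs vs Alpha's, by Row's action — T: 7>4, M: 8>4, B: 5>0.
Gamma gives a strictly higher payoff against every action of Row, so Gamma strictly dominates Alpha.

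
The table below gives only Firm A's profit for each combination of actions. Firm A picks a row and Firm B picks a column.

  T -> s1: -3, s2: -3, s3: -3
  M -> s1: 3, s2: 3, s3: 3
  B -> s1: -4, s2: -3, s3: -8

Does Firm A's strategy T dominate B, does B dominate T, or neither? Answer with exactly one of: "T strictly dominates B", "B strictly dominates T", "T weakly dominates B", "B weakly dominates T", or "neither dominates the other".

T's payoffs vs B's, by Firm B's action — s1: -3>-4, s2: -3=-3, s3: -3>-8.
T is at least as good everywhere and strictly better somewhere (tied only at s2), so T weakly but not strictly dominates B.

T weakly dominates B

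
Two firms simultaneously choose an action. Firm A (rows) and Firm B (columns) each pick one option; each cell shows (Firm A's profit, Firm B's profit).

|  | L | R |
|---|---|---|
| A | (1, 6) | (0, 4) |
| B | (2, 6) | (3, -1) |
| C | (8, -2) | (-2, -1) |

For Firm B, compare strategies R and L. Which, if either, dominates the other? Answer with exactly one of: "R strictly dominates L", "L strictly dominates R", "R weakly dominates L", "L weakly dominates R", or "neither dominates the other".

neither dominates the other

R's payoffs vs L's, by Firm A's action — A: 4<6, B: -1<6, C: -1>-2.
R does better at C but worse at A, B; neither strategy dominates the other.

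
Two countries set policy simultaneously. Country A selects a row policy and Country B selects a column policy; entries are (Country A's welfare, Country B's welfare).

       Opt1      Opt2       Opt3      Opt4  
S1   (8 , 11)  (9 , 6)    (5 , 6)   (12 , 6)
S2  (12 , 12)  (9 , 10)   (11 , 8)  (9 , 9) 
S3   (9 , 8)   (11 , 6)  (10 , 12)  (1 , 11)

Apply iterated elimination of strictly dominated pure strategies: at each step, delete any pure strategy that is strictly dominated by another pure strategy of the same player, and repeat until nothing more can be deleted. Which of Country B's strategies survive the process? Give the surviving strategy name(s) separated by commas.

Opt1

Column Opt2 is eliminated: Opt1 beats it against every remaining row (S1: 11>6, S2: 12>10, S3: 8>6).
Row S3 is eliminated: S2 beats it against every remaining column (Opt1: 12>9, Opt3: 11>10, Opt4: 9>1).
Country B's strategy Opt3 is strictly dominated by Opt1 (S1: 11>6, S2: 12>8) and is removed.
Country B's strategy Opt4 is strictly dominated by Opt1 (S1: 11>6, S2: 12>9) and is removed.
Country A's strategy S1 is strictly dominated by S2 (Opt1: 12>8) and is removed.
Among the remaining strategies, none is strictly dominated by another pure strategy of the same player, so the elimination stops.
Surviving strategies — Country A: {S2}; Country B: {Opt1}.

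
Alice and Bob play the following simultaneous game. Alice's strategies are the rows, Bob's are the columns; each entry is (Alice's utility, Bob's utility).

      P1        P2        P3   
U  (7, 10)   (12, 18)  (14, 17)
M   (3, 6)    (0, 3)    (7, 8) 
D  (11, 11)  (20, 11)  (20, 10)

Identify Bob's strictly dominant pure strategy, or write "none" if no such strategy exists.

P1 fails to dominate P2 at U (10<18).
P2 fails to dominate P1 at M (3<6).
P3 fails to dominate P1 at D (10<11).
No single strategy dominates all the others.

none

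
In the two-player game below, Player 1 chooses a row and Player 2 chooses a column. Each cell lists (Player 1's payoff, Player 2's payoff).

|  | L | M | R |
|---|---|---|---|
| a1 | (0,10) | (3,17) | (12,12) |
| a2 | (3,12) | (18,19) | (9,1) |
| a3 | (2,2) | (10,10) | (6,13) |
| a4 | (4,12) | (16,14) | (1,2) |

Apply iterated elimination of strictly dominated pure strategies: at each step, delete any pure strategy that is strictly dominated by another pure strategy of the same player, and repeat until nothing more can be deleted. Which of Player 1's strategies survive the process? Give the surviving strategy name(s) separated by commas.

a2

Row a3 is eliminated: a2 beats it against every remaining column (L: 3>2, M: 18>10, R: 9>6).
Player 2's strategy L is strictly dominated by M (a1: 17>10, a2: 19>12, a4: 14>12) and is removed.
Row a4 is eliminated: a2 beats it against every remaining column (M: 18>16, R: 9>1).
Column R is eliminated: M beats it against every remaining row (a1: 17>12, a2: 19>1).
For Player 1, a2 strictly dominates a1 on the remaining columns (M: 18>3); eliminate a1.
Among the remaining strategies, none is strictly dominated by another pure strategy of the same player, so the elimination stops.
Surviving strategies — Player 1: {a2}; Player 2: {M}.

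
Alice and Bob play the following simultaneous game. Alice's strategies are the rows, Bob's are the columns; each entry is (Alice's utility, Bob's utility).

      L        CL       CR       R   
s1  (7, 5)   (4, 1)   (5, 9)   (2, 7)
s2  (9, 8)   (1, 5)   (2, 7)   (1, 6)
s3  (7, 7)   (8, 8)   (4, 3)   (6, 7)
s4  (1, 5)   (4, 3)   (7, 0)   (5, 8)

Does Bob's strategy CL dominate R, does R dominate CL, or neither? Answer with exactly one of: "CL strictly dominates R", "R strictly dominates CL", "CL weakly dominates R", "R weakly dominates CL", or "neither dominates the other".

neither dominates the other

CL's payoffs vs R's, by Alice's action — s1: 1<7, s2: 5<6, s3: 8>7, s4: 3<8.
CL does better at s3 but worse at s1, s2, s4; neither strategy dominates the other.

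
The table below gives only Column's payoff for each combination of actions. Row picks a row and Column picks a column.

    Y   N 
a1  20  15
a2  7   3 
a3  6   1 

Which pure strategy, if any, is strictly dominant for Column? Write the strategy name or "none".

Y vs N: a1: 20>15, a2: 7>3, a3: 6>1.
Y strictly beats every other strategy against every opponent action, so it is strictly dominant.

Y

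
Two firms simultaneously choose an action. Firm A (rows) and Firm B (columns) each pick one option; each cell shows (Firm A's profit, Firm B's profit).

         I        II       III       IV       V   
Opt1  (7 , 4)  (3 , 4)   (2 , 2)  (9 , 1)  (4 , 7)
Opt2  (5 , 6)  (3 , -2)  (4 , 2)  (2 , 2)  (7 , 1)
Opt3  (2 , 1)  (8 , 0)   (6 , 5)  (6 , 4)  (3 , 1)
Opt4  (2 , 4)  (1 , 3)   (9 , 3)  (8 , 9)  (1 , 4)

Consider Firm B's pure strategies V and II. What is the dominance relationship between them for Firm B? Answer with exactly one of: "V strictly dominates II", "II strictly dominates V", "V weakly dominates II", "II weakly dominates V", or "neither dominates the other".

Compare V to II across each choice by Firm A: Opt1: 7>4, Opt2: 1>-2, Opt3: 1>0, Opt4: 4>3.
Every comparison favours V, so V strictly dominates II.

V strictly dominates II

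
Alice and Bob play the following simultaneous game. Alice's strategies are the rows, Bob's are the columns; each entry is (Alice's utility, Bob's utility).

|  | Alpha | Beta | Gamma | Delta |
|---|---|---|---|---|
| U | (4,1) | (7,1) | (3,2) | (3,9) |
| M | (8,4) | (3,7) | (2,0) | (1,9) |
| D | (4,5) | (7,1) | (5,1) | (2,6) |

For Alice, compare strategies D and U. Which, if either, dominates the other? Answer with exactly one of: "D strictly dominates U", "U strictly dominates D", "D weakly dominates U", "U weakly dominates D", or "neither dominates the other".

D's payoffs vs U's, by Bob's action — Alpha: 4=4, Beta: 7=7, Gamma: 5>3, Delta: 2<3.
D does better at Gamma but worse at Delta; neither strategy dominates the other.

neither dominates the other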